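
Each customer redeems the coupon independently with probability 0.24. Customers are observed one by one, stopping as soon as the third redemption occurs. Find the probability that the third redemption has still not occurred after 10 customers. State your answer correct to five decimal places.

0.55581

Needing more than 10 customers ⇔ fewer than 3 successes in the first 10. With X ~ Binomial(10, 0.24), P(Y > 10) = P(X ≤ 2).
  k=0: C(10,0)·0.24^0·0.76^10 = 0.0642889
  k=1: C(10,1)·0.24^1·0.76^9 = 0.2030175
  k=2: C(10,2)·0.24^2·0.76^8 = 0.2884986
P(X ≤ 2) = 0.5558051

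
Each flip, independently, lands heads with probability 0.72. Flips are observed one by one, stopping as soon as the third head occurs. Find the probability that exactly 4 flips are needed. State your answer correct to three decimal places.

Y = trial on which the third success occurs; negative binomial, r=3, p=0.72.
P(Y=4) = C(3,2) · p^3 · (1−p)^1
= 3 · 0.37325 · 0.28 = 0.31353

0.314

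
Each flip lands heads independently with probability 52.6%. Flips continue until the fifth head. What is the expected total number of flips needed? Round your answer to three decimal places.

Y = total flips until the fifth success; negative binomial with r=5, p=0.526.
E[Y] = r / p = 5 / 0.526 = 9.50570

9.506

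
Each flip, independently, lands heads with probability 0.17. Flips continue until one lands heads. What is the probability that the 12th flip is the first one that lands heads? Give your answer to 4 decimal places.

0.0219

Geometric (trials to first success), p = 0.17.
P(Y = 12) = (1−p)^11 · p = 0.12878 · 0.17 = 0.021893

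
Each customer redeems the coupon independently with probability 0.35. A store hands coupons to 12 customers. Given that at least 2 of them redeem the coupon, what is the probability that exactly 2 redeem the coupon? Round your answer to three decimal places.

0.114

X ~ Binomial(12, 0.35). Want P(X=2 | X≥2) = P(X=2) / P(X≥2).
P(X=2) = C(12,2)·0.35^2·0.65^10 = 0.10885
P(X≥2) = 1 − 0.00569 − 0.03675 = 0.95756
Ratio = 0.10885 / 0.95756 = 0.11367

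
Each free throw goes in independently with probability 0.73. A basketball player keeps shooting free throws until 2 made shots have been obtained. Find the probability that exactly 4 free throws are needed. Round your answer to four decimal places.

Y = trial on which the second success occurs; negative binomial, r=2, p=0.73.
P(Y=4) = C(3,1) · p^2 · (1−p)^2
= 3 · 0.5329 · 0.0729 = 0.116545

0.1165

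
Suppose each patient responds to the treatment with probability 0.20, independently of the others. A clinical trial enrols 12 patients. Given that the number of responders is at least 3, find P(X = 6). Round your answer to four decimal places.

0.0351

X ~ Binomial(12, 0.20). Want P(X=6 | X≥3) = P(X=6) / P(X≥3).
P(X=6) = C(12,6)·0.20^6·0.80^6 = 0.015502
P(X≥3) = 1 − 0.068719 − 0.206158 − 0.283468 = 0.441654
Ratio = 0.015502 / 0.441654 = 0.035100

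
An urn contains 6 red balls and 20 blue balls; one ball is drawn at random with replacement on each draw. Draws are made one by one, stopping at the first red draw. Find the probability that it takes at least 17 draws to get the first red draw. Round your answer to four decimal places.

0.0150

Y = number of draws to the first success; geometric, p = 0.230769.
P(Y > 16) = P(first 16 all fail) = (1−p)^16 = 0.015028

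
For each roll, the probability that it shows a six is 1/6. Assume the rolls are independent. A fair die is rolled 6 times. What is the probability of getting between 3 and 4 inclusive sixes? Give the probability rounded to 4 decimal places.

X ~ Binomial(6, 0.166667); P(3 ≤ X ≤ 4) = Σ C(6,k) p^k (1−p)^(6−k) over k:
  k=3: C(6,3)·0.166667^3·0.833333^3 = 0.053584
  k=4: C(6,4)·0.166667^4·0.833333^2 = 0.008038
Total = 0.061621

0.0616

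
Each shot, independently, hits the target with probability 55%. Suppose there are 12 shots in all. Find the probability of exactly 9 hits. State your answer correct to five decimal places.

X ~ Binomial(n=12, p=0.55).
P(X=9) = C(12,9) · p^9 · (1−p)^3
= 220 · 0.0046054 · 0.091125 = 0.0923261

0.09233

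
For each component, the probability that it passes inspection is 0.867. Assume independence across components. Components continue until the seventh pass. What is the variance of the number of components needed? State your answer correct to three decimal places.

Y = total components until the seventh success; negative binomial with r=7, p=0.867.
Var(Y) = r(1−p)/p² = 7·0.133 / 0.867² = 1.23854

1.239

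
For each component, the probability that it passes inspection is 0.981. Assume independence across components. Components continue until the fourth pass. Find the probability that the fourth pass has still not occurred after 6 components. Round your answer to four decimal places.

Needing more than 6 components ⇔ fewer than 4 successes in the first 6. With X ~ Binomial(6, 0.981), P(Y > 6) = P(X ≤ 3).
  k=0: C(6,0)·0.981^0·0.019^6 = 0.000000
  k=1: C(6,1)·0.981^1·0.019^5 = 0.000000
  k=2: C(6,2)·0.981^2·0.019^4 = 0.000002
  k=3: C(6,3)·0.981^3·0.019^3 = 0.000130
P(X ≤ 3) = 0.000131

0.0001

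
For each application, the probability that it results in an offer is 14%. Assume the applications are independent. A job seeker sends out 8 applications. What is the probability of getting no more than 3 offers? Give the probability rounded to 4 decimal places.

0.9832

X ~ Binomial(8, 0.14); P(X ≤ 3) = Σ C(8,k) p^k (1−p)^(8−k) over k:
  k=0: C(8,0)·0.14^0·0.86^8 = 0.299218
  k=1: C(8,1)·0.14^1·0.86^7 = 0.389679
  k=2: C(8,2)·0.14^2·0.86^6 = 0.222026
  k=3: C(8,3)·0.14^3·0.86^5 = 0.072288
Total = 0.983211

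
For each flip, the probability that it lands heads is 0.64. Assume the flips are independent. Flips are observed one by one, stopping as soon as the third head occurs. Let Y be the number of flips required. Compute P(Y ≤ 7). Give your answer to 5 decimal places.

0.93745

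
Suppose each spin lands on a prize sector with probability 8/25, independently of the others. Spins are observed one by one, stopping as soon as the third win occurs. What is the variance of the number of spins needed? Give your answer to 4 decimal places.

19.9219

Y = total spins until the third success; negative binomial with r=3, p=0.32.
Var(Y) = r(1−p)/p² = 3·0.68 / 0.32² = 19.921875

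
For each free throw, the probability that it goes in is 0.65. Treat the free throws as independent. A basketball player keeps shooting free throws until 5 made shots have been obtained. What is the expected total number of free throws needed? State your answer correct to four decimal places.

7.6923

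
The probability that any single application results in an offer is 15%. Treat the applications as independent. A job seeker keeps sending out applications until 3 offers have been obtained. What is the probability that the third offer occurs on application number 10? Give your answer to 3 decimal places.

Y = trial on which the third success occurs; negative binomial, r=3, p=0.15.
P(Y=10) = C(9,2) · p^3 · (1−p)^7
= 36 · 0.003375 · 0.32058 = 0.03895

0.039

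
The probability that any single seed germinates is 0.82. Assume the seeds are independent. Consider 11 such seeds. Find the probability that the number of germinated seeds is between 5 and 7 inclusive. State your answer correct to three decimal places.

X ~ Binomial(11, 0.82); P(5 ≤ X ≤ 7) = Σ C(11,k) p^k (1−p)^(11−k) over k:
  k=5: C(11,5)·0.82^5·0.18^6 = 0.00583
  k=6: C(11,6)·0.82^6·0.18^5 = 0.02654
  k=7: C(11,7)·0.82^7·0.18^4 = 0.08636
Total = 0.11872

0.119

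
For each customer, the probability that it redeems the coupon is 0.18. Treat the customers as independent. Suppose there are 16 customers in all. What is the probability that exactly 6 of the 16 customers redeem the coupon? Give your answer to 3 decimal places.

0.037

X ~ Binomial(n=16, p=0.18).
P(X=6) = C(16,6) · p^6 · (1−p)^10
= 8008 · 3.4012e-05 · 0.13745 = 0.03744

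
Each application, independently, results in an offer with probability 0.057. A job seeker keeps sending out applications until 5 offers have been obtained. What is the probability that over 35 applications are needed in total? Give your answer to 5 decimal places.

Needing more than 35 applications ⇔ fewer than 5 successes in the first 35. With X ~ Binomial(35, 0.057), P(Y > 35) = P(X ≤ 4).
  k=0: C(35,0)·0.057^0·0.943^35 = 0.1282063
  k=1: C(35,1)·0.057^1·0.943^34 = 0.2712317
  k=2: C(35,2)·0.057^2·0.943^33 = 0.2787100
  k=3: C(35,3)·0.057^3·0.943^32 = 0.1853141
  k=4: C(35,4)·0.057^4·0.943^31 = 0.0896110
P(X ≤ 4) = 0.9530731

0.95307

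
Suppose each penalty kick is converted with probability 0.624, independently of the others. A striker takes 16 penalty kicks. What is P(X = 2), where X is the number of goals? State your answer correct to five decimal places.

0.00005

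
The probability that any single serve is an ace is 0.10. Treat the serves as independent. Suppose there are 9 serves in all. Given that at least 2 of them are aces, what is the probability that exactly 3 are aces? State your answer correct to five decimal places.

0.19826

X ~ Binomial(9, 0.10). Want P(X=3 | X≥2) = P(X=3) / P(X≥2).
P(X=3) = C(9,3)·0.10^3·0.90^6 = 0.0446410
P(X≥2) = 1 − 0.3874205 − 0.3874205 = 0.2251590
Ratio = 0.0446410 / 0.2251590 = 0.1982645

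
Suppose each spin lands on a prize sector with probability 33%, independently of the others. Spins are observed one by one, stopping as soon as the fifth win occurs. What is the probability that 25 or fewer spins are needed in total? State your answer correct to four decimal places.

Finishing within 25 spins ⇔ at least 5 successes in the first 25. With X ~ Binomial(25, 0.33), P(Y ≤ 25) = 1 − P(X ≤ 4).
  k=0: C(25,0)·0.33^0·0.67^25 = 0.000045
  k=1: C(25,1)·0.33^1·0.67^24 = 0.000552
  k=2: C(25,2)·0.33^2·0.67^23 = 0.003265
  k=3: C(25,3)·0.33^3·0.67^22 = 0.012329
  k=4: C(25,4)·0.33^4·0.67^21 = 0.033398
1 − 0.049589 = 0.950411

0.9504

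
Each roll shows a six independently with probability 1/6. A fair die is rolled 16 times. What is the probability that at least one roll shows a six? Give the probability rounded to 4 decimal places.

P(at least one) = 1 − P(none) = 1 − (1 − 0.166667)^16
= 1 − 0.054088 = 0.945912

0.9459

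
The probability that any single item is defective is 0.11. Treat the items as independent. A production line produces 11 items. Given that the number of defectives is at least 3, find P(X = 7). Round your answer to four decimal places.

0.0004

X ~ Binomial(11, 0.11). Want P(X=7 | X≥3) = P(X=7) / P(X≥3).
P(X=7) = C(11,7)·0.11^7·0.89^4 = 0.000040
P(X≥3) = 1 − 0.277517 − 0.377299 − 0.233162 = 0.112022
Ratio = 0.000040 / 0.112022 = 0.000360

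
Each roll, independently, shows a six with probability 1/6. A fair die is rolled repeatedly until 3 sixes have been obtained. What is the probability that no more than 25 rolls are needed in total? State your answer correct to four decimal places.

Finishing within 25 rolls ⇔ at least 3 successes in the first 25. With X ~ Binomial(25, 0.166667), P(Y ≤ 25) = 1 − P(X ≤ 2).
  k=0: C(25,0)·0.166667^0·0.833333^25 = 0.010483
  k=1: C(25,1)·0.166667^1·0.833333^24 = 0.052413
  k=2: C(25,2)·0.166667^2·0.833333^23 = 0.125791
1 − 0.188687 = 0.811313

0.8113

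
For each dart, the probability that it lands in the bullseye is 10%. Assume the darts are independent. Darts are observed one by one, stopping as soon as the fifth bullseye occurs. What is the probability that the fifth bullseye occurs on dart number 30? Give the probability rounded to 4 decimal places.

0.0171

Y = trial on which the fifth success occurs; negative binomial, r=5, p=0.10.
P(Y=30) = C(29,4) · p^5 · (1−p)^25
= 23751 · 1e-05 · 0.07179 = 0.017051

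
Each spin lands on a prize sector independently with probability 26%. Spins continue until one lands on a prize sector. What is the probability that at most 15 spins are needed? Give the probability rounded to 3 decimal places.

0.989

Y = number of spins to the first success; geometric, p = 0.26.
P(Y ≤ 15) = 1 − (1−p)^15 = 1 − 0.01093 = 0.98907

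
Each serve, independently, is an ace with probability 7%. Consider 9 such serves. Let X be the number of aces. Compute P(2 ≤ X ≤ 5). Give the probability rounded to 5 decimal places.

0.12704

X ~ Binomial(9, 0.07); P(2 ≤ X ≤ 5) = Σ C(9,k) p^k (1−p)^(9−k) over k:
  k=2: C(9,2)·0.07^2·0.93^7 = 0.1061400
  k=3: C(9,3)·0.07^3·0.93^6 = 0.0186411
  k=4: C(9,4)·0.07^4·0.93^5 = 0.0021046
  k=5: C(9,5)·0.07^5·0.93^4 = 0.0001584
Total = 0.1270442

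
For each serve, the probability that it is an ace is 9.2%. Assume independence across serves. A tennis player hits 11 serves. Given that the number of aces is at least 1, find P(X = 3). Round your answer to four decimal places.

0.0908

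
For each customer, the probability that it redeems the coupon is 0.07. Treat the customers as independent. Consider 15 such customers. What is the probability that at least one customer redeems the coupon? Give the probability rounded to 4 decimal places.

P(at least one) = 1 − P(none) = 1 − (1 − 0.07)^15
= 1 − 0.336701 = 0.663299

0.6633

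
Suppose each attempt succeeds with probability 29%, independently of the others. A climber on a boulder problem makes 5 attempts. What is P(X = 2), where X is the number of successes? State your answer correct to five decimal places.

X ~ Binomial(n=5, p=0.29).
P(X=2) = C(5,2) · p^2 · (1−p)^3
= 10 · 0.0841 · 0.35791 = 0.3010032

0.30100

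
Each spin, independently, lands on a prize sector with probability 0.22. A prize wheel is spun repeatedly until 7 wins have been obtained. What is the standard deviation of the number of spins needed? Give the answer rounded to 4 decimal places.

Y = total spins until the seventh success; negative binomial with r=7, p=0.22.
SD(Y) = √[r(1−p)/p²] = √(112.809917) = 10.621201

10.6212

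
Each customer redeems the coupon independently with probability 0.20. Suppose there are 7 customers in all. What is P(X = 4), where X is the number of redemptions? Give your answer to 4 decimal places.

0.0287

X ~ Binomial(n=7, p=0.20).
P(X=4) = C(7,4) · p^4 · (1−p)^3
= 35 · 0.0016 · 0.512 = 0.028672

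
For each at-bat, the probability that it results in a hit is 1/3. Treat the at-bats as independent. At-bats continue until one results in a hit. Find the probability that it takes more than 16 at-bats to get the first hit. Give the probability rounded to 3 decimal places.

0.002

Y = number of at-bats to the first success; geometric, p = 0.333333.
P(Y > 16) = P(first 16 all fail) = (1−p)^16 = 0.00152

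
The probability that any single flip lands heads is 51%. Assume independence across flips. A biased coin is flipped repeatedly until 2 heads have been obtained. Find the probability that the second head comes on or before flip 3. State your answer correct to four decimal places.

Finishing within 3 flips ⇔ at least 2 successes in the first 3. With X ~ Binomial(3, 0.51), P(Y ≤ 3) = 1 − P(X ≤ 1).
  k=0: C(3,0)·0.51^0·0.49^3 = 0.117649
  k=1: C(3,1)·0.51^1·0.49^2 = 0.367353
1 − 0.485002 = 0.514998

0.5150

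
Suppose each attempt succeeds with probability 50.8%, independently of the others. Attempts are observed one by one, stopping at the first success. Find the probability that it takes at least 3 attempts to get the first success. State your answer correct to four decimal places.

Y = number of attempts to the first success; geometric, p = 0.508.
P(Y > 2) = P(first 2 all fail) = (1−p)^2 = 0.242064

0.2421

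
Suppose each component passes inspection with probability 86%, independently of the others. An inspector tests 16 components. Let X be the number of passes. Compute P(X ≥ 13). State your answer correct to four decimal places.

X ~ Binomial(16, 0.86); P(X ≥ 13) = Σ C(16,k) p^k (1−p)^(16−k) over k:
  k=13: C(16,13)·0.86^13·0.14^3 = 0.216298
  k=14: C(16,14)·0.86^14·0.14^2 = 0.284718
  k=15: C(16,15)·0.86^15·0.14^1 = 0.233198
  k=16: C(16,16)·0.86^16·0.14^0 = 0.089531
Total = 0.823746

0.8237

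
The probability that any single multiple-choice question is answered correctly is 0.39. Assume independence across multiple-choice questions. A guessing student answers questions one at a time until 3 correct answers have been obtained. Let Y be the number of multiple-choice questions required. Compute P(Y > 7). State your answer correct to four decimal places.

0.4419

Needing more than 7 multiple-choice questions ⇔ fewer than 3 successes in the first 7. With X ~ Binomial(7, 0.39), P(Y > 7) = P(X ≤ 2).
  k=0: C(7,0)·0.39^0·0.61^7 = 0.031427
  k=1: C(7,1)·0.39^1·0.61^6 = 0.140651
  k=2: C(7,2)·0.39^2·0.61^5 = 0.269773
P(X ≤ 2) = 0.441851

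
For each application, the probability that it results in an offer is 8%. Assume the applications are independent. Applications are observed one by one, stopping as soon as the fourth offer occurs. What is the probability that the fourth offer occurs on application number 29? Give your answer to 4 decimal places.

Y = trial on which the fourth success occurs; negative binomial, r=4, p=0.08.
P(Y=29) = C(28,3) · p^4 · (1−p)^25
= 3276 · 4.096e-05 · 0.12436 = 0.016688

0.0167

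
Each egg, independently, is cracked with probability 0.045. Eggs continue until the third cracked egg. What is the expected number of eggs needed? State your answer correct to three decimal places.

66.667

Y = total eggs until the third success; negative binomial with r=3, p=0.045.
E[Y] = r / p = 3 / 0.045 = 66.66667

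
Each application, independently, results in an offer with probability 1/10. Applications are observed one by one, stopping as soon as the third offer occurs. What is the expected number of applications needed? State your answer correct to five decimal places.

30.00000

Y = total applications until the third success; negative binomial with r=3, p=0.10.
E[Y] = r / p = 3 / 0.10 = 30.0000000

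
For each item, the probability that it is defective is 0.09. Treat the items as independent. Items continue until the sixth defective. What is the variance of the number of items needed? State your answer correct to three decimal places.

Y = total items until the sixth success; negative binomial with r=6, p=0.09.
Var(Y) = r(1−p)/p² = 6·0.91 / 0.09² = 674.07407

674.074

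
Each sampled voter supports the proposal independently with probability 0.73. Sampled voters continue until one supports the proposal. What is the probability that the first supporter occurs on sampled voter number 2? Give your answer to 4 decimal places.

0.1971

Geometric (trials to first success), p = 0.73.
P(Y = 2) = (1−p)^1 · p = 0.27 · 0.73 = 0.197100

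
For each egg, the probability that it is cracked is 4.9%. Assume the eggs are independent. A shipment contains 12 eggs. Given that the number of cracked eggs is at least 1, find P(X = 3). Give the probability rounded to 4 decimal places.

0.0364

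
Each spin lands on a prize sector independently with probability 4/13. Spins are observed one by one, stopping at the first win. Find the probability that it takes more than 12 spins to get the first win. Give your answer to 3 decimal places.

0.012

Y = number of spins to the first success; geometric, p = 0.307692.
P(Y > 12) = P(first 12 all fail) = (1−p)^12 = 0.01212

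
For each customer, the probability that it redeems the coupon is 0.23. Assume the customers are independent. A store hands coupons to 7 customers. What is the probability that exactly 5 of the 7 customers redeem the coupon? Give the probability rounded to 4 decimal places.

X ~ Binomial(n=7, p=0.23).
P(X=5) = C(7,5) · p^5 · (1−p)^2
= 21 · 0.00064363 · 0.5929 = 0.008014

0.0080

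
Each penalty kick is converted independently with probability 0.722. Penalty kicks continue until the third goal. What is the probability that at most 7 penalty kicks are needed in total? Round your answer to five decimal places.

0.97936

Finishing within 7 penalty kicks ⇔ at least 3 successes in the first 7. With X ~ Binomial(7, 0.722), P(Y ≤ 7) = 1 − P(X ≤ 2).
  k=0: C(7,0)·0.722^0·0.278^7 = 0.0001283
  k=1: C(7,1)·0.722^1·0.278^6 = 0.0023329
  k=2: C(7,2)·0.722^2·0.278^5 = 0.0181768
1 − 0.0206381 = 0.9793619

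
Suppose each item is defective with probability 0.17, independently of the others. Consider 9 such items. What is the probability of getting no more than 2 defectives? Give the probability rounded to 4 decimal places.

0.8139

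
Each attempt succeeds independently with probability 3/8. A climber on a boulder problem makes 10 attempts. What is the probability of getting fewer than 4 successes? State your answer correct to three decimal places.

0.447

X ~ Binomial(10, 0.375); P(X ≤ 3) = Σ C(10,k) p^k (1−p)^(10−k) over k:
  k=0: C(10,0)·0.375^0·0.625^10 = 0.00909
  k=1: C(10,1)·0.375^1·0.625^9 = 0.05457
  k=2: C(10,2)·0.375^2·0.625^8 = 0.14734
  k=3: C(10,3)·0.375^3·0.625^7 = 0.23574
Total = 0.44674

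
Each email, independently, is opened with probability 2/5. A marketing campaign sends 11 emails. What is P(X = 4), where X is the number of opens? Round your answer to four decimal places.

0.2365

X ~ Binomial(n=11, p=0.40).
P(X=4) = C(11,4) · p^4 · (1−p)^7
= 330 · 0.0256 · 0.027994 = 0.236490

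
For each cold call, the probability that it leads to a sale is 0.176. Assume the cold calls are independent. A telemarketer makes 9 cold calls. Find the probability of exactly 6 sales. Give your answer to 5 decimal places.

0.00140

X ~ Binomial(n=9, p=0.176).
P(X=6) = C(9,6) · p^6 · (1−p)^3
= 84 · 2.9722e-05 · 0.55948 = 0.0013968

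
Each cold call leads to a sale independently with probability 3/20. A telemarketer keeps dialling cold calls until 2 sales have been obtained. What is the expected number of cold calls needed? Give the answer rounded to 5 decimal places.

Y = total cold calls until the second success; negative binomial with r=2, p=0.15.
E[Y] = r / p = 2 / 0.15 = 13.3333333

13.33333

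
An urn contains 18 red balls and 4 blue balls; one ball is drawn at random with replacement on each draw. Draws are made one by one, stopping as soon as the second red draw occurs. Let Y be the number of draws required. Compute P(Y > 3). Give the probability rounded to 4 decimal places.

0.0872

Needing more than 3 draws ⇔ fewer than 2 successes in the first 3. With X ~ Binomial(3, 0.818182), P(Y > 3) = P(X ≤ 1).
  k=0: C(3,0)·0.818182^0·0.181818^3 = 0.006011
  k=1: C(3,1)·0.818182^1·0.181818^2 = 0.081142
P(X ≤ 1) = 0.087153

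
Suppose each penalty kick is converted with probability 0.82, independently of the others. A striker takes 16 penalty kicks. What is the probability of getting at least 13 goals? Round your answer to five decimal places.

X ~ Binomial(16, 0.82); P(X ≥ 13) = Σ C(16,k) p^k (1−p)^(16−k) over k:
  k=13: C(16,13)·0.82^13·0.18^3 = 0.2475059
  k=14: C(16,14)·0.82^14·0.18^2 = 0.2416129
  k=15: C(16,15)·0.82^15·0.18^1 = 0.1467575
  k=16: C(16,16)·0.82^16·0.18^0 = 0.0417851
Total = 0.6776615

0.67766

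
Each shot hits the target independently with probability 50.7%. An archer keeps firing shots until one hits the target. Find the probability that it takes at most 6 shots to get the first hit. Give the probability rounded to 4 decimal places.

Y = number of shots to the first success; geometric, p = 0.507.
P(Y ≤ 6) = 1 − (1−p)^6 = 1 − 0.014358 = 0.985642

0.9856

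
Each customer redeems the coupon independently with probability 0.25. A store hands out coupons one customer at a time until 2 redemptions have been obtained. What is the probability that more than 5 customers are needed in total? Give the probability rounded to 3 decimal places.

0.633

Needing more than 5 customers ⇔ fewer than 2 successes in the first 5. With X ~ Binomial(5, 0.25), P(Y > 5) = P(X ≤ 1).
  k=0: C(5,0)·0.25^0·0.75^5 = 0.23730
  k=1: C(5,1)·0.25^1·0.75^4 = 0.39551
P(X ≤ 1) = 0.63281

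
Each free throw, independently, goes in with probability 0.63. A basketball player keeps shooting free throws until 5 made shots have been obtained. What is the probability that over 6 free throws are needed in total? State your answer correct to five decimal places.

Needing more than 6 free throws ⇔ fewer than 5 successes in the first 6. With X ~ Binomial(6, 0.63), P(Y > 6) = P(X ≤ 4).
  k=0: C(6,0)·0.63^0·0.37^6 = 0.0025657
  k=1: C(6,1)·0.63^1·0.37^5 = 0.0262120
  k=2: C(6,2)·0.63^2·0.37^4 = 0.1115782
  k=3: C(6,3)·0.63^3·0.37^3 = 0.2533126
  k=4: C(6,4)·0.63^4·0.37^2 = 0.3234871
P(X ≤ 4) = 0.7171556

0.71716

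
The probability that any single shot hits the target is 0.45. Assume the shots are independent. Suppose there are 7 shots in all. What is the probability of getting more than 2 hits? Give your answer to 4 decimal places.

0.6836

X ~ Binomial(7, 0.45); P(X ≥ 3) = Σ C(7,k) p^k (1−p)^(7−k) over k:
  k=3: C(7,3)·0.45^3·0.55^4 = 0.291848
  k=4: C(7,4)·0.45^4·0.55^3 = 0.238785
  k=5: C(7,5)·0.45^5·0.55^2 = 0.117221
  k=6: C(7,6)·0.45^6·0.55^1 = 0.031969
  k=7: C(7,7)·0.45^7·0.55^0 = 0.003737
Total = 0.683560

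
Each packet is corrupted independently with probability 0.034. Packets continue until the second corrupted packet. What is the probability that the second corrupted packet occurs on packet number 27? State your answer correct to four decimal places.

0.0127

Y = trial on which the second success occurs; negative binomial, r=2, p=0.034.
P(Y=27) = C(26,1) · p^2 · (1−p)^25
= 26 · 0.001156 · 0.42114 = 0.012658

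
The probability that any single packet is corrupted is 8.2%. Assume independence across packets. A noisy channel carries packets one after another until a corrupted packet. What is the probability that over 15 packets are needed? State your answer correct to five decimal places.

0.27710

Y = number of packets to the first success; geometric, p = 0.082.
P(Y > 15) = P(first 15 all fail) = (1−p)^15 = 0.2771024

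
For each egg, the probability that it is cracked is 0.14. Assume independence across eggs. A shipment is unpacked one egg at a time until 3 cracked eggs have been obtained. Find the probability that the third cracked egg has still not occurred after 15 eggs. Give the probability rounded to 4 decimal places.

Needing more than 15 eggs ⇔ fewer than 3 successes in the first 15. With X ~ Binomial(15, 0.14), P(Y > 15) = P(X ≤ 2).
  k=0: C(15,0)·0.14^0·0.86^15 = 0.104106
  k=1: C(15,1)·0.14^1·0.86^14 = 0.254213
  k=2: C(15,2)·0.14^2·0.86^13 = 0.289684
P(X ≤ 2) = 0.648004

0.6480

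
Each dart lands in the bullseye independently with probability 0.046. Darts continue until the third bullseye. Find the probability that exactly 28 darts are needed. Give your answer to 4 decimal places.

0.0105

Y = trial on which the third success occurs; negative binomial, r=3, p=0.046.
P(Y=28) = C(27,2) · p^3 · (1−p)^25
= 351 · 9.7336e-05 · 0.30811 = 0.010527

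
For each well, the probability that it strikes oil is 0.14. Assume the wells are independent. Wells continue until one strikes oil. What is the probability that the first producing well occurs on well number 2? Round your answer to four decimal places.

0.1204

Geometric (trials to first success), p = 0.14.
P(Y = 2) = (1−p)^1 · p = 0.86 · 0.14 = 0.120400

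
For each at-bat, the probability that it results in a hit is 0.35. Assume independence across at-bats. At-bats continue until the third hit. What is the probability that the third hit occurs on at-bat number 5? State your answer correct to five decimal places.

0.10869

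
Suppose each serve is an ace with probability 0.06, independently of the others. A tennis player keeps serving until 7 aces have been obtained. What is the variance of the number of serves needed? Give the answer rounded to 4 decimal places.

1827.7778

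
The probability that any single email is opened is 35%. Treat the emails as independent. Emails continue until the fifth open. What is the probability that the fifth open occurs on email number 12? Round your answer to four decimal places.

Y = trial on which the fifth success occurs; negative binomial, r=5, p=0.35.
P(Y=12) = C(11,4) · p^5 · (1−p)^7
= 330 · 0.0052522 · 0.049022 = 0.084966

0.0850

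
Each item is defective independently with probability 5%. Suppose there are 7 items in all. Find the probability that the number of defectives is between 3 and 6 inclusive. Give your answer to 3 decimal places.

X ~ Binomial(7, 0.05); P(3 ≤ X ≤ 6) = Σ C(7,k) p^k (1−p)^(7−k) over k:
  k=3: C(7,3)·0.05^3·0.95^4 = 0.00356
  k=4: C(7,4)·0.05^4·0.95^3 = 0.00019
  k=5: C(7,5)·0.05^5·0.95^2 = 0.00001
  k=6: C(7,6)·0.05^6·0.95^1 = 0.00000
Total = 0.00376

0.004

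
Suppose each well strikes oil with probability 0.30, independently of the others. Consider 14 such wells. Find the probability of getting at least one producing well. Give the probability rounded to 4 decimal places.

0.9932

P(at least one) = 1 − P(none) = 1 − (1 − 0.30)^14
= 1 − 0.006782 = 0.993218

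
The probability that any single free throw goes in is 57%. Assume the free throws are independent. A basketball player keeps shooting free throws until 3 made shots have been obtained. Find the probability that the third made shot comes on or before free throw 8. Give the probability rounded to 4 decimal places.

Finishing within 8 free throws ⇔ at least 3 successes in the first 8. With X ~ Binomial(8, 0.57), P(Y ≤ 8) = 1 − P(X ≤ 2).
  k=0: C(8,0)·0.57^0·0.43^8 = 0.001169
  k=1: C(8,1)·0.57^1·0.43^7 = 0.012395
  k=2: C(8,2)·0.57^2·0.43^6 = 0.057507
1 − 0.071070 = 0.928930

0.9289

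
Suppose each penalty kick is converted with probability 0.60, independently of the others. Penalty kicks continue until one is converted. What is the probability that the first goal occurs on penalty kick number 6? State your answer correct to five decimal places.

0.00614

Geometric (trials to first success), p = 0.60.
P(Y = 6) = (1−p)^5 · p = 0.01024 · 0.60 = 0.0061440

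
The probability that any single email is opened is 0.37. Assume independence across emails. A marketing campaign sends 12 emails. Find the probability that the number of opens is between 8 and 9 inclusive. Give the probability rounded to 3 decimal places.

X ~ Binomial(12, 0.37); P(8 ≤ X ≤ 9) = Σ C(12,k) p^k (1−p)^(12−k) over k:
  k=8: C(12,8)·0.37^8·0.63^4 = 0.02739
  k=9: C(12,9)·0.37^9·0.63^3 = 0.00715
Total = 0.03454

0.035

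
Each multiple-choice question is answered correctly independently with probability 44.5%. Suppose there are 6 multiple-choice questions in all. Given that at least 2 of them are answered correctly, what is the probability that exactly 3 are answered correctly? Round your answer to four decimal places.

X ~ Binomial(6, 0.445). Want P(X=3 | X≥2) = P(X=3) / P(X≥2).
P(X=3) = C(6,3)·0.445^3·0.555^3 = 0.301293
P(X≥2) = 1 − 0.029225 − 0.140597 = 0.830178
Ratio = 0.301293 / 0.830178 = 0.362926

0.3629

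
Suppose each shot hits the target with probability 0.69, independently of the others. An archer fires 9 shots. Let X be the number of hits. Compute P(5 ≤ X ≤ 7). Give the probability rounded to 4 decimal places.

0.7097

X ~ Binomial(9, 0.69); P(5 ≤ X ≤ 7) = Σ C(9,k) p^k (1−p)^(9−k) over k:
  k=5: C(9,5)·0.69^5·0.31^4 = 0.181996
  k=6: C(9,6)·0.69^6·0.31^3 = 0.270059
  k=7: C(9,7)·0.69^7·0.31^2 = 0.257614
Total = 0.709670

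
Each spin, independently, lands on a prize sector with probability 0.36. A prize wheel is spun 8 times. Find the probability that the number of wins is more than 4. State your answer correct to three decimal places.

0.118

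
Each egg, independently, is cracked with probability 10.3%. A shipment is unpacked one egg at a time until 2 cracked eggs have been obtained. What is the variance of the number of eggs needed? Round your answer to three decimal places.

169.102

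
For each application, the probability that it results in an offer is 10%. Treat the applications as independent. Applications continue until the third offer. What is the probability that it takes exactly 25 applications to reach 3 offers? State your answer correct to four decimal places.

Y = trial on which the third success occurs; negative binomial, r=3, p=0.10.
P(Y=25) = C(24,2) · p^3 · (1−p)^22
= 276 · 0.001 · 0.098477 = 0.027180

0.0272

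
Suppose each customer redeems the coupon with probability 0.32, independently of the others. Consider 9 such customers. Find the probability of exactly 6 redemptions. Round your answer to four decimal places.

X ~ Binomial(n=9, p=0.32).
P(X=6) = C(9,6) · p^6 · (1−p)^3
= 84 · 0.0010737 · 0.31443 = 0.028360

0.0284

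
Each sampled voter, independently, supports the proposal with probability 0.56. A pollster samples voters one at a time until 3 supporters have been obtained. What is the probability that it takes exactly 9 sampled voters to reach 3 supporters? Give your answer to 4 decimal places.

0.0357

Y = trial on which the third success occurs; negative binomial, r=3, p=0.56.
P(Y=9) = C(8,2) · p^3 · (1−p)^6
= 28 · 0.17562 · 0.0072563 = 0.035681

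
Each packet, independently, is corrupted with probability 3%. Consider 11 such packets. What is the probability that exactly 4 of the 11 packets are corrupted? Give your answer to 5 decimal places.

0.00022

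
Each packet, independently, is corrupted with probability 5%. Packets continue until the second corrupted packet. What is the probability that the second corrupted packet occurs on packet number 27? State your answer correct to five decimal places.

Y = trial on which the second success occurs; negative binomial, r=2, p=0.05.
P(Y=27) = C(26,1) · p^2 · (1−p)^25
= 26 · 0.0025 · 0.27739 = 0.0180303

0.01803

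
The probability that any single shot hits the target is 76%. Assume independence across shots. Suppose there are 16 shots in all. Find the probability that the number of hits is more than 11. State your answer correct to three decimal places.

X ~ Binomial(16, 0.76); P(X ≥ 12) = Σ C(16,k) p^k (1−p)^(16−k) over k:
  k=12: C(16,12)·0.76^12·0.24^4 = 0.22422
  k=13: C(16,13)·0.76^13·0.24^3 = 0.21847
  k=14: C(16,14)·0.76^14·0.24^2 = 0.14825
  k=15: C(16,15)·0.76^15·0.24^1 = 0.06259
  k=16: C(16,16)·0.76^16·0.24^0 = 0.01239
Total = 0.66593

0.666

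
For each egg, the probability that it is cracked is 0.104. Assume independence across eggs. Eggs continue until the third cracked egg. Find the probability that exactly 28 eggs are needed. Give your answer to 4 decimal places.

Y = trial on which the third success occurs; negative binomial, r=3, p=0.104.
P(Y=28) = C(27,2) · p^3 · (1−p)^25
= 351 · 0.0011249 · 0.064224 = 0.025358

0.0254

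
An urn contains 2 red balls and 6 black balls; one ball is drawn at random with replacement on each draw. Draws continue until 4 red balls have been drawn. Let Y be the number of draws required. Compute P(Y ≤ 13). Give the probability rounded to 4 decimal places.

Finishing within 13 draws ⇔ at least 4 successes in the first 13. With X ~ Binomial(13, 0.25), P(Y ≤ 13) = 1 − P(X ≤ 3).
  k=0: C(13,0)·0.25^0·0.75^13 = 0.023757
  k=1: C(13,1)·0.25^1·0.75^12 = 0.102948
  k=2: C(13,2)·0.25^2·0.75^11 = 0.205896
  k=3: C(13,3)·0.25^3·0.75^10 = 0.251651
1 − 0.584253 = 0.415747

0.4157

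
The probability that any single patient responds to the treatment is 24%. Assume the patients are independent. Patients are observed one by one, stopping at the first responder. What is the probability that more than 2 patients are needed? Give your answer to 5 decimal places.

Y = number of patients to the first success; geometric, p = 0.24.
P(Y > 2) = P(first 2 all fail) = (1−p)^2 = 0.5776000

0.57760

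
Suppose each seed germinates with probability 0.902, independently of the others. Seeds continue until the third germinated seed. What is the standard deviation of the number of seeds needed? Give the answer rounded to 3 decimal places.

0.601

Y = total seeds until the third success; negative binomial with r=3, p=0.902.
SD(Y) = √[r(1−p)/p²] = √(0.36136) = 0.60113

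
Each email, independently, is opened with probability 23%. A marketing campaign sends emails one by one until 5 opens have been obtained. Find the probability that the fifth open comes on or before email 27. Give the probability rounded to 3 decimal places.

Finishing within 27 emails ⇔ at least 5 successes in the first 27. With X ~ Binomial(27, 0.23), P(Y ≤ 27) = 1 − P(X ≤ 4).
  k=0: C(27,0)·0.23^0·0.77^27 = 0.00086
  k=1: C(27,1)·0.23^1·0.77^26 = 0.00695
  k=2: C(27,2)·0.23^2·0.77^25 = 0.02698
  k=3: C(27,3)·0.23^3·0.77^24 = 0.06716
  k=4: C(27,4)·0.23^4·0.77^23 = 0.12036
1 − 0.22230 = 0.77770

0.778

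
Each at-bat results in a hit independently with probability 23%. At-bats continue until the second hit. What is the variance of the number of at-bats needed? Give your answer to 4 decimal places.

29.1115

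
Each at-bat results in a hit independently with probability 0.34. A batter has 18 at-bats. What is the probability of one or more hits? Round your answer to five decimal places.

P(at least one) = 1 − P(none) = 1 − (1 − 0.34)^18
= 1 − 0.0005647 = 0.9994353

0.99944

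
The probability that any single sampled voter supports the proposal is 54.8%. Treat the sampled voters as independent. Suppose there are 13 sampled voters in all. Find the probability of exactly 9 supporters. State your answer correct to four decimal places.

0.1330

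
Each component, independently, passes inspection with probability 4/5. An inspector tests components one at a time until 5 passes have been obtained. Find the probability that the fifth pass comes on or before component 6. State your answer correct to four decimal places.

0.6554

Finishing within 6 components ⇔ at least 5 successes in the first 6. With X ~ Binomial(6, 0.80), P(Y ≤ 6) = 1 − P(X ≤ 4).
  k=0: C(6,0)·0.80^0·0.20^6 = 0.000064
  k=1: C(6,1)·0.80^1·0.20^5 = 0.001536
  k=2: C(6,2)·0.80^2·0.20^4 = 0.015360
  k=3: C(6,3)·0.80^3·0.20^3 = 0.081920
  k=4: C(6,4)·0.80^4·0.20^2 = 0.245760
1 − 0.344640 = 0.655360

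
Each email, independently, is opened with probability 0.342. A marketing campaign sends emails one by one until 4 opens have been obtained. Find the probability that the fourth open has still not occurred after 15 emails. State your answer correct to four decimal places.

0.1896

Needing more than 15 emails ⇔ fewer than 4 successes in the first 15. With X ~ Binomial(15, 0.342), P(Y > 15) = P(X ≤ 3).
  k=0: C(15,0)·0.342^0·0.658^15 = 0.001877
  k=1: C(15,1)·0.342^1·0.658^14 = 0.014631
  k=2: C(15,2)·0.342^2·0.658^13 = 0.053233
  k=3: C(15,3)·0.342^3·0.658^12 = 0.119895
P(X ≤ 3) = 0.189635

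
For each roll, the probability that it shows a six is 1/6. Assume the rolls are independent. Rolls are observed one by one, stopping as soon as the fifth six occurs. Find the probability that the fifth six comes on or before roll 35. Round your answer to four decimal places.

Finishing within 35 rolls ⇔ at least 5 successes in the first 35. With X ~ Binomial(35, 0.166667), P(Y ≤ 35) = 1 − P(X ≤ 4).
  k=0: C(35,0)·0.166667^0·0.833333^35 = 0.001693
  k=1: C(35,1)·0.166667^1·0.833333^34 = 0.011851
  k=2: C(35,2)·0.166667^2·0.833333^33 = 0.040293
  k=3: C(35,3)·0.166667^3·0.833333^32 = 0.088645
  k=4: C(35,4)·0.166667^4·0.833333^31 = 0.141833
1 − 0.284315 = 0.715685

0.7157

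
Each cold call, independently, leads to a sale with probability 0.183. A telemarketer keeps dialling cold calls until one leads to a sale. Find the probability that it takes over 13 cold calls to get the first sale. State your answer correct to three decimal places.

Y = number of cold calls to the first success; geometric, p = 0.183.
P(Y > 13) = P(first 13 all fail) = (1−p)^13 = 0.07226

0.072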